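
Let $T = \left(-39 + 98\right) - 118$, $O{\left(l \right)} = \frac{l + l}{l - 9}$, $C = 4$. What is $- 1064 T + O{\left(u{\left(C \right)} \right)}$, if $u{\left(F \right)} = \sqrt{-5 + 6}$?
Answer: $\frac{251103}{4} \approx 62776.0$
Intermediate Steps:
$u{\left(F \right)} = 1$ ($u{\left(F \right)} = \sqrt{1} = 1$)
$O{\left(l \right)} = \frac{2 l}{-9 + l}$
$T = -59$ ($T = 59 - 118 = -59$)
$- 1064 T + O{\left(u{\left(C \right)} \right)} = \left(-1064\right) \left(-59\right) + 2 \cdot 1 \frac{1}{-9 + 1} = 62776 + 2 \cdot 1 \frac{1}{-8} = 62776 + 2 \cdot 1 \left(- \frac{1}{8}\right) = 62776 - \frac{1}{4} = \frac{251103}{4}$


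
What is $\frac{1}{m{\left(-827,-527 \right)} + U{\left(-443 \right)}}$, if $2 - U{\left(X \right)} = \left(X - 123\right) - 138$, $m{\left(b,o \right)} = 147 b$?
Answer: $- \frac{1}{120863} \approx -8.2738 \cdot 10^{-6}$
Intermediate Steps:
$U{\left(X \right)} = 263 - X$ ($U{\left(X \right)} = 2 - \left(\left(X - 123\right) - 138\right) = 2 - \left(\left(-123 + X\right) - 138\right) = 2 - \left(-261 + X\right) = 263 - X$)
$\frac{1}{m{\left(-827,-527 \right)} + U{\left(-443 \right)}} = \frac{1}{147 \left(-827\right) + \left(263 - -443\right)} = \frac{1}{-121569 + \left(263 + 443\right)} = \frac{1}{-121569 + 706} = \frac{1}{-120863} = - \frac{1}{120863}$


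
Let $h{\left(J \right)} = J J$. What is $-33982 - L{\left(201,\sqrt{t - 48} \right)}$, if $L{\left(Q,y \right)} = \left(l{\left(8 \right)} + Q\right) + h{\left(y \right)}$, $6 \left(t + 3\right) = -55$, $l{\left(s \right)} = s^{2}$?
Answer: $- \frac{205121}{6} \approx -34187.0$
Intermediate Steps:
$h{\left(J \right)} = J^{2}$
$t = - \frac{73}{6}$ ($t = -3 + \frac{1}{6} \left(-55\right) = -3 - \frac{55}{6} = - \frac{73}{6} \approx -12.167$)
$L{\left(Q,y \right)} = 64 + Q + y^{2}$ ($L{\left(Q,y \right)} = \left(8^{2} + Q\right) + y^{2} = \left(64 + Q\right) + y^{2} = 64 + Q + y^{2}$)
$-33982 - L{\left(201,\sqrt{t - 48} \right)} = -33982 - \left(64 + 201 + \left(\sqrt{- \frac{73}{6} - 48}\right)^{2}\right) = -33982 - \left(64 + 201 + \left(\sqrt{- \frac{361}{6}}\right)^{2}\right) = -33982 - \left(64 + 201 + \left(\frac{19 i \sqrt{6}}{6}\right)^{2}\right) = -33982 - \left(64 + 201 - \frac{361}{6}\right) = -33982 - \frac{1229}{6} = - \frac{205121}{6}$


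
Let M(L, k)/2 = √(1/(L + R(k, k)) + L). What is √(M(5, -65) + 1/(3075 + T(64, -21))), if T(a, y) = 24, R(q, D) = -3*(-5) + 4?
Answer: √(12396 + 70427874*√6)/6198 ≈ 2.1192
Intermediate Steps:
R(q, D) = 19 (R(q, D) = 15 + 4 = 19)
M(L, k) = 2*√(L + 1/(19 + L)) (M(L, k) = 2*√(1/(L + 19) + L) = 2*√(1/(19 + L) + L) = 2*√(L + 1/(19 + L)))
√(M(5, -65) + 1/(3075 + T(64, -21))) = √(2*√((1 + 5*(19 + 5))/(19 + 5)) + 1/(3075 + 24)) = √(2*√((1 + 5*24)/24) + 1/3099) = √(2*√((1 + 120)/24) + 1/3099) = √(2*√((1/24)*121) + 1/3099) = √(2*√(121/24) + 1/3099) = √(2*(11*√6/12) + 1/3099) = √(11*√6/6 + 1/3099) = √(1/3099 + 11*√6/6)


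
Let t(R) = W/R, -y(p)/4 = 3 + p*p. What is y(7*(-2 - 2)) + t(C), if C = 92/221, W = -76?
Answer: -76603/23 ≈ -3330.6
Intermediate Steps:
y(p) = -12 - 4*p² (y(p) = -4*(3 + p*p) = -4*(3 + p²) = -12 - 4*p²)
C = 92/221 (C = 92*(1/221) = 92/221 ≈ 0.41629)
t(R) = -76/R
y(7*(-2 - 2)) + t(C) = (-12 - 4*49*(-2 - 2)²) - 76/92/221 = (-12 - 4*(7*(-4))²) - 76*221/92 = (-12 - 4*(-28)²) - 4199/23 = (-12 - 4*784) - 4199/23 = (-12 - 3136) - 4199/23 = -3148 - 4199/23 = -76603/23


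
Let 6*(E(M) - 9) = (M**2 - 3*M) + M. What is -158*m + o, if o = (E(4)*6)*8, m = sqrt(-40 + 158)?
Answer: 496 - 158*sqrt(118) ≈ -1220.3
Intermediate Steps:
m = sqrt(118) ≈ 10.863
E(M) = 9 - M/3 + M**2/6 (E(M) = 9 + ((M**2 - 3*M) + M)/6 = 9 + (M**2 - 2*M)/6 = 9 + (-M/3 + M**2/6) = 9 - M/3 + M**2/6)
o = 496 (o = ((9 - 1/3*4 + (1/6)*4**2)*6)*8 = ((9 - 4/3 + (1/6)*16)*6)*8 = ((9 - 4/3 + 8/3)*6)*8 = ((31/3)*6)*8 = 62*8 = 496)
-158*m + o = -158*sqrt(118) + 496 = 496 - 158*sqrt(118)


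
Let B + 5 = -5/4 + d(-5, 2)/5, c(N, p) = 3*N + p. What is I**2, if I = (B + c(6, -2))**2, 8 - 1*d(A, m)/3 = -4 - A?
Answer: 6059221281/160000 ≈ 37870.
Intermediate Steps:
d(A, m) = 36 + 3*A (d(A, m) = 24 - 3*(-4 - A) = 24 + (12 + 3*A) = 36 + 3*A)
c(N, p) = p + 3*N
B = -41/20 (B = -5 + (-5/4 + (36 + 3*(-5))/5) = -5 + (-5*1/4 + (36 - 15)*(1/5)) = -5 + (-5/4 + 21*(1/5)) = -5 + (-5/4 + 21/5) = -5 + 59/20 = -41/20 ≈ -2.0500)
I = 77841/400 (I = (-41/20 + (-2 + 3*6))**2 = (-41/20 + (-2 + 18))**2 = (-41/20 + 16)**2 = (279/20)**2 = 77841/400 ≈ 194.60)
I**2 = (77841/400)**2 = 6059221281/160000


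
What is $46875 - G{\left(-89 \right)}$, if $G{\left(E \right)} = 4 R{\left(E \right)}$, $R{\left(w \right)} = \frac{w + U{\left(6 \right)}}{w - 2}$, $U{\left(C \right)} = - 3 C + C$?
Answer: $\frac{4265221}{91} \approx 46871.0$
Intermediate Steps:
$U{\left(C \right)} = - 2 C$
$R{\left(w \right)} = \frac{-12 + w}{-2 + w}$ ($R{\left(w \right)} = \frac{w - 12}{w - 2} = \frac{w - 12}{-2 + w} = \frac{-12 + w}{-2 + w}$)
$G{\left(E \right)} = \frac{4 \left(-12 + E\right)}{-2 + E}$ ($G{\left(E \right)} = 4 \frac{-12 + E}{-2 + E} = \frac{4 \left(-12 + E\right)}{-2 + E}$)
$46875 - G{\left(-89 \right)} = 46875 - \frac{4 \left(-12 - 89\right)}{-2 - 89} = 46875 - 4 \frac{1}{-91} \left(-101\right) = 46875 - 4 \left(- \frac{1}{91}\right) \left(-101\right) = 46875 - \frac{404}{91} = \frac{4265221}{91}$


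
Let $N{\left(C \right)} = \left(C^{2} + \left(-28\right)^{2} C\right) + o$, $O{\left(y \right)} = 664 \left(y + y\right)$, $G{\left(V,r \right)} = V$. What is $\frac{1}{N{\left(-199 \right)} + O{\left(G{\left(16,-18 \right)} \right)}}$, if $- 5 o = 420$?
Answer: $- \frac{1}{95251} \approx -1.0499 \cdot 10^{-5}$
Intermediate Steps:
$o = -84$ ($o = \left(- \frac{1}{5}\right) 420 = -84$)
$O{\left(y \right)} = 1328 y$ ($O{\left(y \right)} = 664 \cdot 2 y = 1328 y$)
$N{\left(C \right)} = -84 + C^{2} + 784 C$ ($N{\left(C \right)} = \left(C^{2} + \left(-28\right)^{2} C\right) - 84 = \left(C^{2} + 784 C\right) - 84 = -84 + C^{2} + 784 C$)
$\frac{1}{N{\left(-199 \right)} + O{\left(G{\left(16,-18 \right)} \right)}} = \frac{1}{\left(-84 + \left(-199\right)^{2} + 784 \left(-199\right)\right) + 1328 \cdot 16} = \frac{1}{\left(-84 + 39601 - 156016\right) + 21248} = \frac{1}{-116499 + 21248} = \frac{1}{-95251} = - \frac{1}{95251}$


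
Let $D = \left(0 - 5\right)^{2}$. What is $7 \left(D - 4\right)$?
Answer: $147$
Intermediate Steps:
$D = 25$ ($D = \left(-5\right)^{2} = 25$)
$7 \left(D - 4\right) = 7 \left(25 - 4\right) = 7 \cdot 21 = 147$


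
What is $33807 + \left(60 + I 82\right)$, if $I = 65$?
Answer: $39197$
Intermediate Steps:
$33807 + \left(60 + I 82\right) = 33807 + \left(60 + 65 \cdot 82\right) = 33807 + \left(60 + 5330\right) = 33807 + 5390 = 39197$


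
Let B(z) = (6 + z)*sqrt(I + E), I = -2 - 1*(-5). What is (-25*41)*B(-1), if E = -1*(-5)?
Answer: -10250*sqrt(2) ≈ -14496.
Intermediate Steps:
I = 3 (I = -2 + 5 = 3)
E = 5
B(z) = 2*sqrt(2)*(6 + z) (B(z) = (6 + z)*sqrt(3 + 5) = (6 + z)*sqrt(8) = (6 + z)*(2*sqrt(2)) = 2*sqrt(2)*(6 + z))
(-25*41)*B(-1) = (-25*41)*(2*sqrt(2)*(6 - 1)) = -2050*sqrt(2)*5 = -10250*sqrt(2)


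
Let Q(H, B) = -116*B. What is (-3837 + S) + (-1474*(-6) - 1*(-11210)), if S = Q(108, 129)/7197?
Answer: 38899595/2399 ≈ 16215.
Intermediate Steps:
S = -4988/2399 (S = -116*129/7197 = -14964*1/7197 = -4988/2399 ≈ -2.0792)
(-3837 + S) + (-1474*(-6) - 1*(-11210)) = (-3837 - 4988/2399) + (-1474*(-6) - 1*(-11210)) = -9209951/2399 + (8844 + 11210) = -9209951/2399 + 20054 = 38899595/2399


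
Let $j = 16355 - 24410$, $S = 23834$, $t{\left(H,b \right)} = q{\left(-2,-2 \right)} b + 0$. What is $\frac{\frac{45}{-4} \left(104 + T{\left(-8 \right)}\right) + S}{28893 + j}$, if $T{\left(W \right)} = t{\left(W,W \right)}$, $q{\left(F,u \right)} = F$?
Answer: $\frac{11242}{10419} \approx 1.079$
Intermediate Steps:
$t{\left(H,b \right)} = - 2 b$ ($t{\left(H,b \right)} = - 2 b + 0 = - 2 b$)
$T{\left(W \right)} = - 2 W$
$j = -8055$
$\frac{\frac{45}{-4} \left(104 + T{\left(-8 \right)}\right) + S}{28893 + j} = \frac{\frac{45}{-4} \left(104 - -16\right) + 23834}{28893 - 8055} = \frac{45 \left(- \frac{1}{4}\right) \left(104 + 16\right) + 23834}{20838} = \left(\left(- \frac{45}{4}\right) 120 + 23834\right) \frac{1}{20838} = \left(-1350 + 23834\right) \frac{1}{20838} = 22484 \cdot \frac{1}{20838} = \frac{11242}{10419}$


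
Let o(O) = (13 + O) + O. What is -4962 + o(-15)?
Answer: -4979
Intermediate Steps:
o(O) = 13 + 2*O
-4962 + o(-15) = -4962 + (13 + 2*(-15)) = -4962 + (13 - 30) = -4962 - 17 = -4979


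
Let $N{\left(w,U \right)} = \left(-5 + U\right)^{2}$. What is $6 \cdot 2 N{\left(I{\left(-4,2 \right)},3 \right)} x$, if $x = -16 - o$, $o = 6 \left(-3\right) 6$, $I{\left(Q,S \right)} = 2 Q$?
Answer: $4416$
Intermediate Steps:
$o = -108$ ($o = \left(-18\right) 6 = -108$)
$x = 92$ ($x = -16 - -108 = -16 + 108 = 92$)
$6 \cdot 2 N{\left(I{\left(-4,2 \right)},3 \right)} x = 6 \cdot 2 \left(-5 + 3\right)^{2} \cdot 92 = 12 \left(-2\right)^{2} \cdot 92 = 12 \cdot 4 \cdot 92 = 48 \cdot 92 = 4416$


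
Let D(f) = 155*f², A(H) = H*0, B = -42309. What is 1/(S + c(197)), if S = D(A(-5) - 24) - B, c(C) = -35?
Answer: 1/131554 ≈ 7.6014e-6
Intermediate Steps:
A(H) = 0
S = 131589 (S = 155*(0 - 24)² - 1*(-42309) = 155*(-24)² + 42309 = 155*576 + 42309 = 89280 + 42309 = 131589)
1/(S + c(197)) = 1/(131589 - 35) = 1/131554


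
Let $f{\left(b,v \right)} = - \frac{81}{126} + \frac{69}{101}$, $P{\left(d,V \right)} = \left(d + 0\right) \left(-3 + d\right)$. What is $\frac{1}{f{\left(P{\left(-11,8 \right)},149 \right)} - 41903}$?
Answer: $- \frac{1414}{59250785} \approx -2.3865 \cdot 10^{-5}$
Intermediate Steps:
$P{\left(d,V \right)} = d \left(-3 + d\right)$
$f{\left(b,v \right)} = \frac{57}{1414}$ ($f{\left(b,v \right)} = \left(-81\right) \frac{1}{126} + 69 \cdot \frac{1}{101} = - \frac{9}{14} + \frac{69}{101} = \frac{57}{1414}$)
$\frac{1}{f{\left(P{\left(-11,8 \right)},149 \right)} - 41903} = \frac{1}{\frac{57}{1414} - 41903} = \frac{1}{- \frac{59250785}{1414}} = - \frac{1414}{59250785}$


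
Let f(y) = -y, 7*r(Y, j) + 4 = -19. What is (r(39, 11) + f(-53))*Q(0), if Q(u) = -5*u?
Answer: 0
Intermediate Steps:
r(Y, j) = -23/7 (r(Y, j) = -4/7 + (1/7)*(-19) = -4/7 - 19/7 = -23/7)
(r(39, 11) + f(-53))*Q(0) = (-23/7 - 1*(-53))*(-5*0) = (-23/7 + 53)*0 = (348/7)*0 = 0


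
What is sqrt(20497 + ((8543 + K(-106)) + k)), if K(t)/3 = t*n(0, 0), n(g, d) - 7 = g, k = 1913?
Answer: sqrt(28727) ≈ 169.49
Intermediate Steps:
n(g, d) = 7 + g
K(t) = 21*t (K(t) = 3*(t*(7 + 0)) = 3*(t*7) = 3*(7*t) = 21*t)
sqrt(20497 + ((8543 + K(-106)) + k)) = sqrt(20497 + ((8543 + 21*(-106)) + 1913)) = sqrt(20497 + ((8543 - 2226) + 1913)) = sqrt(20497 + (6317 + 1913)) = sqrt(20497 + 8230) = sqrt(28727)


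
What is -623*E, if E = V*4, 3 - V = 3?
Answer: 0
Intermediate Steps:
V = 0 (V = 3 - 1*3 = 3 - 3 = 0)
E = 0 (E = 0*4 = 0)
-623*E = -623*0 = 0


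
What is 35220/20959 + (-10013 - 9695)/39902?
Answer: 496144234/418153009 ≈ 1.1865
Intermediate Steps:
35220/20959 + (-10013 - 9695)/39902 = 35220*(1/20959) - 19708*1/39902 = 35220/20959 - 9854/19951 = 496144234/418153009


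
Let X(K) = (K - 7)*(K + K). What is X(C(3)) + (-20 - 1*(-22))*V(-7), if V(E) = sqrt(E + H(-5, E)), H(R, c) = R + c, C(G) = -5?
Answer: 120 + 2*I*sqrt(19) ≈ 120.0 + 8.7178*I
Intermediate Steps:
X(K) = 2*K*(-7 + K) (X(K) = (-7 + K)*(2*K) = 2*K*(-7 + K))
V(E) = sqrt(-5 + 2*E) (V(E) = sqrt(E + (-5 + E)) = sqrt(-5 + 2*E))
X(C(3)) + (-20 - 1*(-22))*V(-7) = 2*(-5)*(-7 - 5) + (-20 - 1*(-22))*sqrt(-5 + 2*(-7)) = 2*(-5)*(-12) + (-20 + 22)*sqrt(-5 - 14) = 120 + 2*sqrt(-19) = 120 + 2*(I*sqrt(19)) = 120 + 2*I*sqrt(19)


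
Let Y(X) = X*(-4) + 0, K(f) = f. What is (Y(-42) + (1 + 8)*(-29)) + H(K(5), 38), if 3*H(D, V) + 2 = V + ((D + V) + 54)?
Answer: -146/3 ≈ -48.667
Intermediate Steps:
Y(X) = -4*X (Y(X) = -4*X + 0 = -4*X)
H(D, V) = 52/3 + D/3 + 2*V/3 (H(D, V) = -⅔ + (V + ((D + V) + 54))/3 = -⅔ + (V + (54 + D + V))/3 = -⅔ + (54 + D + 2*V)/3 = -⅔ + (18 + D/3 + 2*V/3) = 52/3 + D/3 + 2*V/3)
(Y(-42) + (1 + 8)*(-29)) + H(K(5), 38) = (-4*(-42) + (1 + 8)*(-29)) + (52/3 + (⅓)*5 + (⅔)*38) = (168 + 9*(-29)) + (52/3 + 5/3 + 76/3) = (168 - 261) + 133/3 = -93 + 133/3 = -146/3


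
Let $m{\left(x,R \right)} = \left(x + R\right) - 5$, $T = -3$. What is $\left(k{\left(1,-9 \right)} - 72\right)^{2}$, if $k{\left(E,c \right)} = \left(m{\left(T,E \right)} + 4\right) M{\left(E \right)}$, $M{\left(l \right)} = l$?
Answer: $5625$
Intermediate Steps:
$m{\left(x,R \right)} = -5 + R + x$ ($m{\left(x,R \right)} = \left(R + x\right) - 5 = -5 + R + x$)
$k{\left(E,c \right)} = E \left(-4 + E\right)$ ($k{\left(E,c \right)} = \left(\left(-5 + E - 3\right) + 4\right) E = \left(\left(-8 + E\right) + 4\right) E = \left(-4 + E\right) E = E \left(-4 + E\right)$)
$\left(k{\left(1,-9 \right)} - 72\right)^{2} = \left(1 \left(-4 + 1\right) - 72\right)^{2} = \left(1 \left(-3\right) - 72\right)^{2} = \left(-3 - 72\right)^{2} = \left(-75\right)^{2} = 5625$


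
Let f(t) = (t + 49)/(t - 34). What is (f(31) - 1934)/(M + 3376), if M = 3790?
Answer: -2941/10749 ≈ -0.27361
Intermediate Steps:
f(t) = (49 + t)/(-34 + t)
(f(31) - 1934)/(M + 3376) = ((49 + 31)/(-34 + 31) - 1934)/(3790 + 3376) = (80/(-3) - 1934)/7166 = (-⅓*80 - 1934)*(1/7166) = (-80/3 - 1934)*(1/7166) = -5882/3*1/7166 = -2941/10749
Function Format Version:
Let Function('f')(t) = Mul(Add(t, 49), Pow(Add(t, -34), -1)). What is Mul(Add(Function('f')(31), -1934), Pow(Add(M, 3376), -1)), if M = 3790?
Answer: Rational(-2941, 10749) ≈ -0.27361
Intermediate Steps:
Function('f')(t) = Mul(Pow(Add(-34, t), -1), Add(49, t)) (Function('f')(t) = Mul(Add(49, t), Pow(Add(-34, t), -1)) = Mul(Pow(Add(-34, t), -1), Add(49, t)))
Mul(Add(Function('f')(31), -1934), Pow(Add(M, 3376), -1)) = Mul(Add(Mul(Pow(Add(-34, 31), -1), Add(49, 31)), -1934), Pow(Add(3790, 3376), -1)) = Mul(Add(Mul(Pow(-3, -1), 80), -1934), Pow(7166, -1)) = Mul(Add(Mul(Rational(-1, 3), 80), -1934), Rational(1, 7166)) = Mul(Add(Rational(-80, 3), -1934), Rational(1, 7166)) = Mul(Rational(-5882, 3), Rational(1, 7166)) = Rational(-2941, 10749)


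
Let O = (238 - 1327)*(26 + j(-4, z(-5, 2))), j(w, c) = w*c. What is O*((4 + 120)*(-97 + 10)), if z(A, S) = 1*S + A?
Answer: 446429016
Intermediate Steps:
z(A, S) = A + S (z(A, S) = S + A = A + S)
j(w, c) = c*w
O = -41382 (O = (238 - 1327)*(26 + (-5 + 2)*(-4)) = -1089*(26 - 3*(-4)) = -1089*(26 + 12) = -1089*38 = -41382)
O*((4 + 120)*(-97 + 10)) = -41382*(4 + 120)*(-97 + 10) = -5131368*(-87) = -41382*(-10788) = 446429016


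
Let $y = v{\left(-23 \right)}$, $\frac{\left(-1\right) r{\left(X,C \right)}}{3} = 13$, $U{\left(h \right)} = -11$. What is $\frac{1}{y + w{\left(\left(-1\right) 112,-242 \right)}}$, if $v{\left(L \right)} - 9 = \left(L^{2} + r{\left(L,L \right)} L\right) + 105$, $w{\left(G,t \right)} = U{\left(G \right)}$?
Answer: $\frac{1}{1529} \approx 0.00065402$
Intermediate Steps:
$r{\left(X,C \right)} = -39$ ($r{\left(X,C \right)} = \left(-3\right) 13 = -39$)
$w{\left(G,t \right)} = -11$
$v{\left(L \right)} = 114 + L^{2} - 39 L$ ($v{\left(L \right)} = 9 + \left(\left(L^{2} - 39 L\right) + 105\right) = 9 + \left(105 + L^{2} - 39 L\right) = 114 + L^{2} - 39 L$)
$y = 1540$ ($y = 114 + \left(-23\right)^{2} - -897 = 114 + 529 + 897 = 1540$)
$\frac{1}{y + w{\left(\left(-1\right) 112,-242 \right)}} = \frac{1}{1540 - 11} = \frac{1}{1529}$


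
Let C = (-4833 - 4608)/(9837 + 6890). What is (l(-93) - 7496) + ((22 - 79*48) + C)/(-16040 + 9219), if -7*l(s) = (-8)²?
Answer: -5993646441095/798664069 ≈ -7504.6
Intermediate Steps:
l(s) = -64/7 (l(s) = -⅐*(-8)² = -⅐*64 = -64/7)
C = -9441/16727 ≈ -0.56442
(l(-93) - 7496) + ((22 - 79*48) + C)/(-16040 + 9219) = (-64/7 - 7496) + ((22 - 79*48) - 9441/16727)/(-16040 + 9219) = -52536/7 + ((22 - 3792) - 9441/16727)/(-6821) = -52536/7 + (-3770 - 9441/16727)*(-1/6821) = -52536/7 - 63070231/16727*(-1/6821) = -52536/7 + 63070231/114094867 = -5993646441095/798664069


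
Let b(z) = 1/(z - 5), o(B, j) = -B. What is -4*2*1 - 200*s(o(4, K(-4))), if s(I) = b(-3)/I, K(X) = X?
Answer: -57/4 ≈ -14.250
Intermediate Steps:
b(z) = 1/(-5 + z)
s(I) = -1/(8*I) (s(I) = 1/((-5 - 3)*I) = 1/((-8)*I) = -1/(8*I))
-4*2*1 - 200*s(o(4, K(-4))) = -4*2*1 - (-25)/((-1*4)) = -8*1 - (-25)/(-4) = -8 - (-25)*(-1)/4 = -8 - 200*1/32 = -8 - 25/4 = -57/4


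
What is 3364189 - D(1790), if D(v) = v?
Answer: 3362399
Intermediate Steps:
3364189 - D(1790) = 3364189 - 1*1790 = 3364189 - 1790 = 3362399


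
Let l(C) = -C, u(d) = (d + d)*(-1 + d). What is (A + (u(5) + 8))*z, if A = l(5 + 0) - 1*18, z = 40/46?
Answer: 500/23 ≈ 21.739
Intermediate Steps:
u(d) = 2*d*(-1 + d) (u(d) = (2*d)*(-1 + d) = 2*d*(-1 + d))
z = 20/23 (z = 40*(1/46) = 20/23 ≈ 0.86957)
A = -23 (A = -(5 + 0) - 1*18 = -1*5 - 18 = -5 - 18 = -23)
(A + (u(5) + 8))*z = (-23 + (2*5*(-1 + 5) + 8))*(20/23) = (-23 + (2*5*4 + 8))*(20/23) = (-23 + (40 + 8))*(20/23) = (-23 + 48)*(20/23) = 25*(20/23) = 500/23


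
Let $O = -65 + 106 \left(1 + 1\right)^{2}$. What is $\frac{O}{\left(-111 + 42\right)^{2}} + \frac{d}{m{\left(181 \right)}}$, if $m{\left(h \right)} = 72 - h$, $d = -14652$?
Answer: $\frac{69797303}{518949} \approx 134.5$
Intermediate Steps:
$O = 359$ ($O = -65 + 106 \cdot 2^{2} = -65 + 106 \cdot 4 = -65 + 424 = 359$)
$\frac{O}{\left(-111 + 42\right)^{2}} + \frac{d}{m{\left(181 \right)}} = \frac{359}{\left(-111 + 42\right)^{2}} - \frac{14652}{72 - 181} = \frac{359}{\left(-69\right)^{2}} - \frac{14652}{72 - 181} = \frac{359}{4761} - \frac{14652}{-109} = 359 \cdot \frac{1}{4761} - - \frac{14652}{109} = \frac{359}{4761} + \frac{14652}{109} = \frac{69797303}{518949}$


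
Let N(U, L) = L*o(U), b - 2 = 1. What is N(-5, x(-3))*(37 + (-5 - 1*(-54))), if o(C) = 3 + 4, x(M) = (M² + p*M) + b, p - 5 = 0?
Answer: -1806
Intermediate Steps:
b = 3 (b = 2 + 1 = 3)
p = 5 (p = 5 + 0 = 5)
x(M) = 3 + M² + 5*M (x(M) = (M² + 5*M) + 3 = 3 + M² + 5*M)
o(C) = 7
N(U, L) = 7*L (N(U, L) = L*7 = 7*L)
N(-5, x(-3))*(37 + (-5 - 1*(-54))) = (7*(3 + (-3)² + 5*(-3)))*(37 + (-5 - 1*(-54))) = (7*(3 + 9 - 15))*(37 + (-5 + 54)) = (7*(-3))*(37 + 49) = -21*86 = -1806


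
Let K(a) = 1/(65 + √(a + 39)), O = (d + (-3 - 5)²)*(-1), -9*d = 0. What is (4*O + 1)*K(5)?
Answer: -16575/4181 + 510*√11/4181 ≈ -3.5598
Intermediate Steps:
d = 0 (d = -⅑*0 = 0)
O = -64 (O = (0 + (-3 - 5)²)*(-1) = (0 + (-8)²)*(-1) = (0 + 64)*(-1) = 64*(-1) = -64)
K(a) = 1/(65 + √(39 + a))
(4*O + 1)*K(5) = (4*(-64) + 1)/(65 + √(39 + 5)) = (-256 + 1)/(65 + √44) = -255/(65 + 2*√11)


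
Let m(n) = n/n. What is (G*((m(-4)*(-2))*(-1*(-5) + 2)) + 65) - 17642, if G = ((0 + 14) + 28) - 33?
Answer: -17703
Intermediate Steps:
m(n) = 1
G = 9 (G = (14 + 28) - 33 = 42 - 33 = 9)
(G*((m(-4)*(-2))*(-1*(-5) + 2)) + 65) - 17642 = (9*((1*(-2))*(-1*(-5) + 2)) + 65) - 17642 = (9*(-2*(5 + 2)) + 65) - 17642 = (9*(-2*7) + 65) - 17642 = (9*(-14) + 65) - 17642 = (-126 + 65) - 17642 = -61 - 17642 = -17703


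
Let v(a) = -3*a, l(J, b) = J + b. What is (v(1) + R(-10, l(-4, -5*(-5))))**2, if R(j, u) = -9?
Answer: 144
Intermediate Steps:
(v(1) + R(-10, l(-4, -5*(-5))))**2 = (-3*1 - 9)**2 = (-3 - 9)**2 = (-12)**2 = 144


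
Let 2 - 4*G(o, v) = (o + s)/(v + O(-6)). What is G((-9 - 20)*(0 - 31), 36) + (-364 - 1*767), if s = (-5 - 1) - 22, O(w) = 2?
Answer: -172707/152 ≈ -1136.2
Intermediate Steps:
s = -28 (s = -6 - 22 = -28)
G(o, v) = ½ - (-28 + o)/(4*(2 + v)) (G(o, v) = ½ - (o - 28)/(4*(v + 2)) = ½ - (-28 + o)/(4*(2 + v)))
G((-9 - 20)*(0 - 31), 36) + (-364 - 1*767) = (32 - (-9 - 20)*(0 - 31) + 2*36)/(4*(2 + 36)) + (-364 - 1*767) = (¼)*(32 - (-29)*(-31) + 72)/38 + (-364 - 767) = (¼)*(1/38)*(32 - 1*899 + 72) - 1131 = (¼)*(1/38)*(32 - 899 + 72) - 1131 = (¼)*(1/38)*(-795) - 1131 = -795/152 - 1131 = -172707/152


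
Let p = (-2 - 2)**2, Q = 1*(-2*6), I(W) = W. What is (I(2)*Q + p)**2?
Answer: 64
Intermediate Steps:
Q = -12 (Q = 1*(-12) = -12)
p = 16 (p = (-4)**2 = 16)
(I(2)*Q + p)**2 = (2*(-12) + 16)**2 = (-24 + 16)**2 = (-8)**2 = 64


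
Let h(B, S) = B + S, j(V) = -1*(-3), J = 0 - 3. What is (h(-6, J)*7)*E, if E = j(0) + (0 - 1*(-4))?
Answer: -441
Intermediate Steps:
J = -3
j(V) = 3
E = 7 (E = 3 + (0 - 1*(-4)) = 3 + (0 + 4) = 3 + 4 = 7)
(h(-6, J)*7)*E = ((-6 - 3)*7)*7 = -9*7*7 = -63*7 = -441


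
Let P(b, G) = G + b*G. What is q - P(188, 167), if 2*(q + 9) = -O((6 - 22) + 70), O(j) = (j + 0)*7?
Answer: -31761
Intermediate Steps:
O(j) = 7*j (O(j) = j*7 = 7*j)
P(b, G) = G + G*b
q = -198 (q = -9 + (-7*((6 - 22) + 70))/2 = -9 + (-7*(-16 + 70))/2 = -9 + (-7*54)/2 = -9 + (-1*378)/2 = -9 + (½)*(-378) = -9 - 189 = -198)
q - P(188, 167) = -198 - 167*(1 + 188) = -198 - 167*189 = -198 - 1*31563 = -198 - 31563 = -31761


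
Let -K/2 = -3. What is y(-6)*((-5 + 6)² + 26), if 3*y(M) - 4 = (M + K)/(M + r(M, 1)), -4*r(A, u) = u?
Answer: 36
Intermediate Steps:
K = 6 (K = -2*(-3) = 6)
r(A, u) = -u/4
y(M) = 4/3 + (6 + M)/(3*(-¼ + M)) (y(M) = 4/3 + ((M + 6)/(M - ¼*1))/3 = 4/3 + ((6 + M)/(M - ¼))/3 = 4/3 + ((6 + M)/(-¼ + M))/3 = 4/3 + (6 + M)/(3*(-¼ + M)))
y(-6)*((-5 + 6)² + 26) = (20*(1 - 6)/(3*(-1 + 4*(-6))))*((-5 + 6)² + 26) = ((20/3)*(-5)/(-1 - 24))*(1² + 26) = ((20/3)*(-5)/(-25))*(1 + 26) = ((20/3)*(-1/25)*(-5))*27 = (4/3)*27 = 36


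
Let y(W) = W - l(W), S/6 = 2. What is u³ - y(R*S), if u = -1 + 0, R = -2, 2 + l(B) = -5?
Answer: 16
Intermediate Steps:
S = 12 (S = 6*2 = 12)
l(B) = -7 (l(B) = -2 - 5 = -7)
u = -1
y(W) = 7 + W (y(W) = W - 1*(-7) = W + 7 = 7 + W)
u³ - y(R*S) = (-1)³ - (7 - 2*12) = -1 - (7 - 24) = -1 - 1*(-17) = -1 + 17 = 16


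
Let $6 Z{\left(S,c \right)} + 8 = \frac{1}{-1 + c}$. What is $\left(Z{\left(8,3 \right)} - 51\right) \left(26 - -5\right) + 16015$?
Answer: $\frac{57581}{4} \approx 14395.0$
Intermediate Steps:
$Z{\left(S,c \right)} = - \frac{4}{3} + \frac{1}{6 \left(-1 + c\right)}$
$\left(Z{\left(8,3 \right)} - 51\right) \left(26 - -5\right) + 16015 = \left(\frac{9 - 24}{6 \left(-1 + 3\right)} - 51\right) \left(26 - -5\right) + 16015 = \left(\frac{9 - 24}{6 \cdot 2} - 51\right) \left(26 + 5\right) + 16015 = \left(\frac{1}{6} \cdot \frac{1}{2} \left(-15\right) - 51\right) 31 + 16015 = \left(- \frac{5}{4} - 51\right) 31 + 16015 = \left(- \frac{209}{4}\right) 31 + 16015 = - \frac{6479}{4} + 16015 = \frac{57581}{4}$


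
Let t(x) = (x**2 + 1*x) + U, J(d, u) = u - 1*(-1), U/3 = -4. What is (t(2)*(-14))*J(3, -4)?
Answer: -252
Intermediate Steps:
U = -12 (U = 3*(-4) = -12)
J(d, u) = 1 + u (J(d, u) = u + 1 = 1 + u)
t(x) = -12 + x + x**2 (t(x) = (x**2 + 1*x) - 12 = (x**2 + x) - 12 = (x + x**2) - 12 = -12 + x + x**2)
(t(2)*(-14))*J(3, -4) = ((-12 + 2 + 2**2)*(-14))*(1 - 4) = ((-12 + 2 + 4)*(-14))*(-3) = -6*(-14)*(-3) = 84*(-3) = -252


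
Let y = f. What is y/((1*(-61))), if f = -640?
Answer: 640/61 ≈ 10.492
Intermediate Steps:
y = -640
y/((1*(-61))) = -640/(1*(-61)) = -640/(-61) = -640*(-1/61) = 640/61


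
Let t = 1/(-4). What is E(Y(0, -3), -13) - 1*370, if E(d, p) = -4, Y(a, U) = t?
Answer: -374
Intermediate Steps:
t = -¼ ≈ -0.25000
Y(a, U) = -¼
E(Y(0, -3), -13) - 1*370 = -4 - 1*370 = -4 - 370 = -374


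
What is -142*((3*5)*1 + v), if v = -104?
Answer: 12638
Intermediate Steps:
-142*((3*5)*1 + v) = -142*((3*5)*1 - 104) = -142*(15*1 - 104) = -142*(15 - 104) = -142*(-89) = 12638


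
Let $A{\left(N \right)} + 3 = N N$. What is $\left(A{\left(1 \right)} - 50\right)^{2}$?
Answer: $2704$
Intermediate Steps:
$A{\left(N \right)} = -3 + N^{2}$ ($A{\left(N \right)} = -3 + N N = -3 + N^{2}$)
$\left(A{\left(1 \right)} - 50\right)^{2} = \left(\left(-3 + 1^{2}\right) - 50\right)^{2} = \left(\left(-3 + 1\right) - 50\right)^{2} = \left(-2 - 50\right)^{2} = \left(-52\right)^{2} = 2704$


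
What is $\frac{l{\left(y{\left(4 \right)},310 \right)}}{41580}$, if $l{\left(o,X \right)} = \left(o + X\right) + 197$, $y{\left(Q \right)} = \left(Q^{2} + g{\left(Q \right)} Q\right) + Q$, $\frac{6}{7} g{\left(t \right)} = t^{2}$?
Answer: $\frac{361}{24948} \approx 0.01447$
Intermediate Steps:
$g{\left(t \right)} = \frac{7 t^{2}}{6}$
$y{\left(Q \right)} = Q + Q^{2} + \frac{7 Q^{3}}{6}$ ($y{\left(Q \right)} = \left(Q^{2} + \frac{7 Q^{2}}{6} Q\right) + Q = \left(Q^{2} + \frac{7 Q^{3}}{6}\right) + Q = Q + Q^{2} + \frac{7 Q^{3}}{6}$)
$l{\left(o,X \right)} = 197 + X + o$ ($l{\left(o,X \right)} = \left(X + o\right) + 197 = 197 + X + o$)
$\frac{l{\left(y{\left(4 \right)},310 \right)}}{41580} = \frac{197 + 310 + 4 \left(1 + 4 + \frac{7 \cdot 4^{2}}{6}\right)}{41580} = \left(197 + 310 + 4 \left(1 + 4 + \frac{7}{6} \cdot 16\right)\right) \frac{1}{41580} = \left(197 + 310 + 4 \left(1 + 4 + \frac{56}{3}\right)\right) \frac{1}{41580} = \left(197 + 310 + 4 \cdot \frac{71}{3}\right) \frac{1}{41580} = \left(197 + 310 + \frac{284}{3}\right) \frac{1}{41580} = \frac{1805}{3} \cdot \frac{1}{41580} = \frac{361}{24948}$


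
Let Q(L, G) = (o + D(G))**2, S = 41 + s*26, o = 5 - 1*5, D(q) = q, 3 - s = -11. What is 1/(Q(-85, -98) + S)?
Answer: 1/10009 ≈ 9.9910e-5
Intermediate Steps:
s = 14 (s = 3 - 1*(-11) = 3 + 11 = 14)
o = 0 (o = 5 - 5 = 0)
S = 405 (S = 41 + 14*26 = 41 + 364 = 405)
Q(L, G) = G**2 (Q(L, G) = (0 + G)**2 = G**2)
1/(Q(-85, -98) + S) = 1/((-98)**2 + 405) = 1/(9604 + 405) = 1/10009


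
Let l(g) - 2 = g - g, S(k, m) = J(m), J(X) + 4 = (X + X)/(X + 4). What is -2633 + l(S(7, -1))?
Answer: -2631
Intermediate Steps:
J(X) = -4 + 2*X/(4 + X) (J(X) = -4 + (X + X)/(X + 4) = -4 + (2*X)/(4 + X) = -4 + 2*X/(4 + X))
S(k, m) = 2*(-8 - m)/(4 + m)
l(g) = 2 (l(g) = 2 + (g - g) = 2 + 0 = 2)
-2633 + l(S(7, -1)) = -2633 + 2 = -2631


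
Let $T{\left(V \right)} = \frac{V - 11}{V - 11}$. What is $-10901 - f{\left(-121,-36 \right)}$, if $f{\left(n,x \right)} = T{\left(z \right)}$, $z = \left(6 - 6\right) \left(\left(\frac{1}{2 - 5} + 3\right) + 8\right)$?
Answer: $-10902$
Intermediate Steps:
$z = 0$ ($z = 0 \left(\left(\frac{1}{-3} + 3\right) + 8\right) = 0 \left(\left(- \frac{1}{3} + 3\right) + 8\right) = 0 \left(\frac{8}{3} + 8\right) = 0 \cdot \frac{32}{3} = 0$)
$T{\left(V \right)} = 1$ ($T{\left(V \right)} = \frac{-11 + V}{-11 + V} = 1$)
$f{\left(n,x \right)} = 1$
$-10901 - f{\left(-121,-36 \right)} = -10901 - 1 = -10902$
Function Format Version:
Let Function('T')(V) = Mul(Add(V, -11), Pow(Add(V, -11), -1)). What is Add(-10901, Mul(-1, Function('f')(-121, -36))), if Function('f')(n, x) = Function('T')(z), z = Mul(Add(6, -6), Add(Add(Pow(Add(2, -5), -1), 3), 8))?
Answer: -10902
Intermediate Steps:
z = 0 (z = Mul(0, Add(Add(Pow(-3, -1), 3), 8)) = Mul(0, Add(Add(Rational(-1, 3), 3), 8)) = Mul(0, Add(Rational(8, 3), 8)) = Mul(0, Rational(32, 3)) = 0)
Function('T')(V) = 1 (Function('T')(V) = Mul(Add(-11, V), Pow(Add(-11, V), -1)) = 1)
Function('f')(n, x) = 1
Add(-10901, Mul(-1, Function('f')(-121, -36))) = Add(-10901, Mul(-1, 1)) = Add(-10901, -1) = -10902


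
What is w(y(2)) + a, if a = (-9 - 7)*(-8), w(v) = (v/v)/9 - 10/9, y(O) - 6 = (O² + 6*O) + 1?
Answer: 127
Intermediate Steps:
y(O) = 7 + O² + 6*O (y(O) = 6 + ((O² + 6*O) + 1) = 6 + (1 + O² + 6*O) = 7 + O² + 6*O)
w(v) = -1 (w(v) = 1*(⅑) - 10*⅑ = ⅑ - 10/9 = -1)
a = 128 (a = -16*(-8) = 128)
w(y(2)) + a = -1 + 128 = 127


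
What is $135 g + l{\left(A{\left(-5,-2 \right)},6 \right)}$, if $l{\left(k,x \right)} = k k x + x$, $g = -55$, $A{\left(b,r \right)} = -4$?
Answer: $-7323$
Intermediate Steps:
$l{\left(k,x \right)} = x + x k^{2}$ ($l{\left(k,x \right)} = k^{2} x + x = x k^{2} + x = x + x k^{2}$)
$135 g + l{\left(A{\left(-5,-2 \right)},6 \right)} = 135 \left(-55\right) + 6 \left(1 + \left(-4\right)^{2}\right) = -7425 + 6 \left(1 + 16\right) = -7425 + 6 \cdot 17 = -7425 + 102 = -7323$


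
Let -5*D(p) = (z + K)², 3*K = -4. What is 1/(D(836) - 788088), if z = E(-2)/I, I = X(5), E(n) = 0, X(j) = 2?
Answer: -45/35463976 ≈ -1.2689e-6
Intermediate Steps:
I = 2
z = 0 (z = 0/2 = 0*(½) = 0)
K = -4/3 (K = (⅓)*(-4) = -4/3 ≈ -1.3333)
D(p) = -16/45 (D(p) = -(0 - 4/3)²/5 = -(-4/3)²/5 = -⅕*16/9 = -16/45)
1/(D(836) - 788088) = 1/(-16/45 - 788088) = 1/(-35463976/45) = -45/35463976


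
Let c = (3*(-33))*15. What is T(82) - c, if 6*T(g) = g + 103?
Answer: 9095/6 ≈ 1515.8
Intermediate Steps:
T(g) = 103/6 + g/6 (T(g) = (g + 103)/6 = (103 + g)/6 = 103/6 + g/6)
c = -1485 (c = -99*15 = -1485)
T(82) - c = (103/6 + (⅙)*82) - 1*(-1485) = (103/6 + 41/3) + 1485 = 185/6 + 1485 = 9095/6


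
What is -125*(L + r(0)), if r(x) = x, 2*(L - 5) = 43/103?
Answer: -134125/206 ≈ -651.09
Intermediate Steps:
L = 1073/206 (L = 5 + (43/103)/2 = 5 + (43*(1/103))/2 = 5 + (½)*(43/103) = 5 + 43/206 = 1073/206 ≈ 5.2087)
-125*(L + r(0)) = -125*(1073/206 + 0) = -125*1073/206 = -134125/206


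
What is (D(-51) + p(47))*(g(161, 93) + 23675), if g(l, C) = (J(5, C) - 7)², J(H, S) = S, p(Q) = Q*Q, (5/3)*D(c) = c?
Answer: 338425332/5 ≈ 6.7685e+7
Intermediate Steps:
D(c) = 3*c/5
p(Q) = Q²
g(l, C) = (-7 + C)² (g(l, C) = (C - 7)² = (-7 + C)²)
(D(-51) + p(47))*(g(161, 93) + 23675) = ((⅗)*(-51) + 47²)*((-7 + 93)² + 23675) = (-153/5 + 2209)*(86² + 23675) = 10892*(7396 + 23675)/5 = (10892/5)*31071 = 338425332/5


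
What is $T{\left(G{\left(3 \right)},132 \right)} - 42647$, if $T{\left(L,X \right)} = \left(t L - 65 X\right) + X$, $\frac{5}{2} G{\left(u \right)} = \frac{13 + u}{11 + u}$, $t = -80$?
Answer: $- \frac{357921}{7} \approx -51132.0$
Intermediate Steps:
$G{\left(u \right)} = \frac{2 \left(13 + u\right)}{5 \left(11 + u\right)}$ ($G{\left(u \right)} = \frac{2 \frac{13 + u}{11 + u}}{5} = \frac{2 \left(13 + u\right)}{5 \left(11 + u\right)}$)
$T{\left(L,X \right)} = - 80 L - 64 X$ ($T{\left(L,X \right)} = \left(- 80 L - 65 X\right) + X = - 80 L - 64 X$)
$T{\left(G{\left(3 \right)},132 \right)} - 42647 = \left(- 80 \frac{2 \left(13 + 3\right)}{5 \left(11 + 3\right)} - 8448\right) - 42647 = \left(- 80 \cdot \frac{2}{5} \cdot \frac{1}{14} \cdot 16 - 8448\right) - 42647 = \left(\left(-80\right) \frac{16}{35} - 8448\right) - 42647 = \left(- \frac{256}{7} - 8448\right) - 42647 = - \frac{59392}{7} - 42647 = - \frac{357921}{7}$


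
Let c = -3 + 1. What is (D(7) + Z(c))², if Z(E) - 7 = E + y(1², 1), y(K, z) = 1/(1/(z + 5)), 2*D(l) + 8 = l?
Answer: 441/4 ≈ 110.25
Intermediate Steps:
D(l) = -4 + l/2
y(K, z) = 5 + z (y(K, z) = 1/(1/(5 + z)) = 5 + z)
c = -2
Z(E) = 13 + E (Z(E) = 7 + (E + (5 + 1)) = 7 + (E + 6) = 7 + (6 + E) = 13 + E)
(D(7) + Z(c))² = ((-4 + (½)*7) + (13 - 2))² = ((-4 + 7/2) + 11)² = (-½ + 11)² = (21/2)² = 441/4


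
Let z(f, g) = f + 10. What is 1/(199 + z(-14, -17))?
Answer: 1/195 ≈ 0.0051282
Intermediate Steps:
z(f, g) = 10 + f
1/(199 + z(-14, -17)) = 1/(199 + (10 - 14)) = 1/(199 - 4) = 1/195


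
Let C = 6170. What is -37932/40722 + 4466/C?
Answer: -7047/33935 ≈ -0.20766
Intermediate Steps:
-37932/40722 + 4466/C = -37932/40722 + 4466/6170 = -37932*1/40722 + 4466*(1/6170) = -6322/6787 + 2233/3085 = -7047/33935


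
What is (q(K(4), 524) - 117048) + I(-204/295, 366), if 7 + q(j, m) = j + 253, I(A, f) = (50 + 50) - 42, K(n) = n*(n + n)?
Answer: -116712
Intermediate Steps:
K(n) = 2*n² (K(n) = n*(2*n) = 2*n²)
I(A, f) = 58 (I(A, f) = 100 - 42 = 58)
q(j, m) = 246 + j (q(j, m) = -7 + (j + 253) = -7 + (253 + j) = 246 + j)
(q(K(4), 524) - 117048) + I(-204/295, 366) = ((246 + 2*4²) - 117048) + 58 = ((246 + 2*16) - 117048) + 58 = ((246 + 32) - 117048) + 58 = (278 - 117048) + 58 = -116770 + 58 = -116712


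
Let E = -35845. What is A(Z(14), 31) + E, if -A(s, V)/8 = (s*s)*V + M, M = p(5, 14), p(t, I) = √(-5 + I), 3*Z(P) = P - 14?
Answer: -35869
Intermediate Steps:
Z(P) = -14/3 + P/3 (Z(P) = (P - 14)/3 = (-14 + P)/3 = -14/3 + P/3)
M = 3 (M = √(-5 + 14) = √9 = 3)
A(s, V) = -24 - 8*V*s² (A(s, V) = -8*((s*s)*V + 3) = -8*(s²*V + 3) = -8*(V*s² + 3) = -8*(3 + V*s²) = -24 - 8*V*s²)
A(Z(14), 31) + E = (-24 - 8*31*(-14/3 + (⅓)*14)²) - 35845 = (-24 - 8*31*(-14/3 + 14/3)²) - 35845 = (-24 - 8*31*0²) - 35845 = (-24 - 8*31*0) - 35845 = (-24 + 0) - 35845 = -24 - 35845 = -35869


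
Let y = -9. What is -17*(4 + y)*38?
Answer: 3230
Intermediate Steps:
-17*(4 + y)*38 = -17*(4 - 9)*38 = -17*(-5)*38 = 85*38 = 3230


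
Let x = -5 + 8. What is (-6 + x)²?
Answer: 9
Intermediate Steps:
x = 3
(-6 + x)² = (-6 + 3)² = (-3)² = 9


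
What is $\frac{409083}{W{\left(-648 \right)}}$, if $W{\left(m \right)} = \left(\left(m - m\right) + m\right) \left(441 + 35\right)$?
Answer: $- \frac{136361}{102816} \approx -1.3263$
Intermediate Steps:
$W{\left(m \right)} = 476 m$ ($W{\left(m \right)} = \left(0 + m\right) 476 = m 476 = 476 m$)
$\frac{409083}{W{\left(-648 \right)}} = \frac{409083}{476 \left(-648\right)} = \frac{409083}{-308448} = 409083 \left(- \frac{1}{308448}\right) = - \frac{136361}{102816}$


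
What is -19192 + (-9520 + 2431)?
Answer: -26281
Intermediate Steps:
-19192 + (-9520 + 2431) = -19192 - 7089 = -26281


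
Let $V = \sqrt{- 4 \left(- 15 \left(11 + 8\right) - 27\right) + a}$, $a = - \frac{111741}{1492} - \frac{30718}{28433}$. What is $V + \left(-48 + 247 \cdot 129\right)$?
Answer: $31815 + \frac{\sqrt{527303126917044871}}{21211018} \approx 31849.0$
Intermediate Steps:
$a = - \frac{3222963109}{42422036}$ ($a = \left(-111741\right) \frac{1}{1492} - \frac{30718}{28433} = - \frac{111741}{1492} - \frac{30718}{28433} = - \frac{3222963109}{42422036} \approx -75.974$)
$V = \frac{\sqrt{527303126917044871}}{21211018}$ ($V = \sqrt{- 4 \left(- 15 \left(11 + 8\right) - 27\right) - \frac{3222963109}{42422036}} = \sqrt{- 4 \left(\left(-15\right) 19 - 27\right) - \frac{3222963109}{42422036}} = \sqrt{- 4 \left(-285 - 27\right) - \frac{3222963109}{42422036}} = \sqrt{\left(-4\right) \left(-312\right) - \frac{3222963109}{42422036}} = \sqrt{1248 - \frac{3222963109}{42422036}} = \sqrt{\frac{49719737819}{42422036}} = \frac{\sqrt{527303126917044871}}{21211018} \approx 34.235$)
$V + \left(-48 + 247 \cdot 129\right) = \frac{\sqrt{527303126917044871}}{21211018} + \left(-48 + 247 \cdot 129\right) = \frac{\sqrt{527303126917044871}}{21211018} + \left(-48 + 31863\right) = \frac{\sqrt{527303126917044871}}{21211018} + 31815 = 31815 + \frac{\sqrt{527303126917044871}}{21211018}$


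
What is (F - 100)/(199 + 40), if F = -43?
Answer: -143/239 ≈ -0.59833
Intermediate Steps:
(F - 100)/(199 + 40) = (-43 - 100)/(199 + 40) = -143/239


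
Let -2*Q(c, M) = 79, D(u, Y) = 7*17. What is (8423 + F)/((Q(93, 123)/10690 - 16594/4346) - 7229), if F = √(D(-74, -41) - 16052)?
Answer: -391321967020/336027792987 - 46458740*I*√15933/336027792987 ≈ -1.1646 - 0.017452*I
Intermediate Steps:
D(u, Y) = 119
Q(c, M) = -79/2 (Q(c, M) = -½*79 = -79/2)
F = I*√15933 (F = √(119 - 16052) = √(-15933) = I*√15933 ≈ 126.23*I)
(8423 + F)/((Q(93, 123)/10690 - 16594/4346) - 7229) = (8423 + I*√15933)/((-79/2/10690 - 16594/4346) - 7229) = (8423 + I*√15933)/((-79/2*1/10690 - 16594*1/4346) - 7229) = (8423 + I*√15933)/((-79/21380 - 8297/2173) - 7229) = (8423 + I*√15933)/(-177561527/46458740 - 7229) = (8423 + I*√15933)/(-336027792987/46458740) = (8423 + I*√15933)*(-46458740/336027792987) = -391321967020/336027792987 - 46458740*I*√15933/336027792987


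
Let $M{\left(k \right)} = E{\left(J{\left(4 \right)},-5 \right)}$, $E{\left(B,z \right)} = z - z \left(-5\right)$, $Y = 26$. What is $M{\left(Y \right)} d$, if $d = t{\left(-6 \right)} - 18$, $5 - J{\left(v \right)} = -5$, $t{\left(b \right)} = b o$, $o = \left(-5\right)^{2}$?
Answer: $5040$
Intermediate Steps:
$o = 25$
$t{\left(b \right)} = 25 b$ ($t{\left(b \right)} = b 25 = 25 b$)
$J{\left(v \right)} = 10$ ($J{\left(v \right)} = 5 - -5 = 5 + 5 = 10$)
$E{\left(B,z \right)} = 6 z$ ($E{\left(B,z \right)} = z - - 5 z = z + 5 z = 6 z$)
$M{\left(k \right)} = -30$ ($M{\left(k \right)} = 6 \left(-5\right) = -30$)
$d = -168$ ($d = 25 \left(-6\right) - 18 = -150 - 18 = -168$)
$M{\left(Y \right)} d = \left(-30\right) \left(-168\right) = 5040$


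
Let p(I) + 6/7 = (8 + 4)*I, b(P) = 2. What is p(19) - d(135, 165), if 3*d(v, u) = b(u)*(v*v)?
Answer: -83460/7 ≈ -11923.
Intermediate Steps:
p(I) = -6/7 + 12*I (p(I) = -6/7 + (8 + 4)*I = -6/7 + 12*I)
d(v, u) = 2*v²/3 (d(v, u) = (2*(v*v))/3 = (2*v²)/3 = 2*v²/3)
p(19) - d(135, 165) = (-6/7 + 12*19) - 2*135²/3 = (-6/7 + 228) - 2*18225/3 = 1590/7 - 1*12150 = 1590/7 - 12150 = -83460/7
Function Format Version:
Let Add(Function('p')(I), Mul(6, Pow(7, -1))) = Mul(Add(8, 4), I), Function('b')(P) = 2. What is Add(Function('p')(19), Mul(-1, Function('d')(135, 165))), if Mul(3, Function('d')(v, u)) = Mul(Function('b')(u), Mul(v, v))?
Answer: Rational(-83460, 7) ≈ -11923.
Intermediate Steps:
Function('p')(I) = Add(Rational(-6, 7), Mul(12, I)) (Function('p')(I) = Add(Rational(-6, 7), Mul(Add(8, 4), I)) = Add(Rational(-6, 7), Mul(12, I)))
Function('d')(v, u) = Mul(Rational(2, 3), Pow(v, 2)) (Function('d')(v, u) = Mul(Rational(1, 3), Mul(2, Mul(v, v))) = Mul(Rational(1, 3), Mul(2, Pow(v, 2))) = Mul(Rational(2, 3), Pow(v, 2)))
Add(Function('p')(19), Mul(-1, Function('d')(135, 165))) = Add(Add(Rational(-6, 7), Mul(12, 19)), Mul(-1, Mul(Rational(2, 3), Pow(135, 2)))) = Add(Add(Rational(-6, 7), 228), Mul(-1, Mul(Rational(2, 3), 18225))) = Add(Rational(1590, 7), Mul(-1, 12150)) = Add(Rational(1590, 7), -12150) = Rational(-83460, 7)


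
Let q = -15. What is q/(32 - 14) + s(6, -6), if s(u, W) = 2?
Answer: 7/6 ≈ 1.1667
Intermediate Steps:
q/(32 - 14) + s(6, -6) = -15/(32 - 14) + 2 = -15/18 + 2 = -15*1/18 + 2 = -5/6 + 2 = 7/6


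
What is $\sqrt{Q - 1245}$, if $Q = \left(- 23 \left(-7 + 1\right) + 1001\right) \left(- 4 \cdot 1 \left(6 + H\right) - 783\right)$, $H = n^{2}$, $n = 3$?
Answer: $i \sqrt{961422} \approx 980.52 i$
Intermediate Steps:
$H = 9$ ($H = 3^{2} = 9$)
$Q = -960177$ ($Q = \left(- 23 \left(-7 + 1\right) + 1001\right) \left(- 4 \cdot 1 \left(6 + 9\right) - 783\right) = \left(\left(-23\right) \left(-6\right) + 1001\right) \left(- 4 \cdot 1 \cdot 15 - 783\right) = \left(138 + 1001\right) \left(\left(-4\right) 15 - 783\right) = 1139 \left(-60 - 783\right) = 1139 \left(-843\right) = -960177$)
$\sqrt{Q - 1245} = \sqrt{-960177 - 1245} = \sqrt{-961422} = i \sqrt{961422}$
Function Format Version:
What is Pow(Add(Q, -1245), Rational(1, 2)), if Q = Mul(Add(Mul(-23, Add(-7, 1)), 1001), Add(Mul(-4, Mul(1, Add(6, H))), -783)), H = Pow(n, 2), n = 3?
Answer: Mul(I, Pow(961422, Rational(1, 2))) ≈ Mul(980.52, I)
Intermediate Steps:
H = 9 (H = Pow(3, 2) = 9)
Q = -960177 (Q = Mul(Add(Mul(-23, Add(-7, 1)), 1001), Add(Mul(-4, Mul(1, Add(6, 9))), -783)) = Mul(Add(Mul(-23, -6), 1001), Add(Mul(-4, Mul(1, 15)), -783)) = Mul(Add(138, 1001), Add(Mul(-4, 15), -783)) = Mul(1139, Add(-60, -783)) = Mul(1139, -843) = -960177)
Pow(Add(Q, -1245), Rational(1, 2)) = Pow(Add(-960177, -1245), Rational(1, 2)) = Pow(-961422, Rational(1, 2)) = Mul(I, Pow(961422, Rational(1, 2)))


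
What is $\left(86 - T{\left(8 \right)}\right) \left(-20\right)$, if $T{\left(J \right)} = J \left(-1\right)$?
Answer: $-1880$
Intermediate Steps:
$T{\left(J \right)} = - J$
$\left(86 - T{\left(8 \right)}\right) \left(-20\right) = \left(86 - \left(-1\right) 8\right) \left(-20\right) = \left(86 - -8\right) \left(-20\right) = \left(86 + 8\right) \left(-20\right) = 94 \left(-20\right) = -1880$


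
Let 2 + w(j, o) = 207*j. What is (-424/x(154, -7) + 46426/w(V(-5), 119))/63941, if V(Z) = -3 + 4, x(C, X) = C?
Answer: 3531342/1009308685 ≈ 0.0034988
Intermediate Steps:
V(Z) = 1
w(j, o) = -2 + 207*j
(-424/x(154, -7) + 46426/w(V(-5), 119))/63941 = (-424/154 + 46426/(-2 + 207*1))/63941 = (-424*1/154 + 46426/(-2 + 207))*(1/63941) = (-212/77 + 46426/205)*(1/63941) = (3531342/15785)*(1/63941) = 3531342/1009308685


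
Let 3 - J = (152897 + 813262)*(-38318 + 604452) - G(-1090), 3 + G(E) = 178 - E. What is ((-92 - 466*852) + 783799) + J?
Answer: -546975071363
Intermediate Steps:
G(E) = 175 - E (G(E) = -3 + (178 - E) = 175 - E)
J = -546975458038 (J = 3 - ((152897 + 813262)*(-38318 + 604452) - (175 - 1*(-1090))) = 3 - (966159*566134 - (175 + 1090)) = 3 - (546975459306 - 1*1265) = 3 - (546975459306 - 1265) = 3 - 1*546975458041 = 3 - 546975458041 = -546975458038)
((-92 - 466*852) + 783799) + J = ((-92 - 466*852) + 783799) - 546975458038 = ((-92 - 397032) + 783799) - 546975458038 = (-397124 + 783799) - 546975458038 = 386675 - 546975458038 = -546975071363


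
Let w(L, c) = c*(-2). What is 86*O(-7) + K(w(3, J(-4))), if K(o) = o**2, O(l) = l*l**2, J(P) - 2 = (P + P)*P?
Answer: -24874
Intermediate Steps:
J(P) = 2 + 2*P**2 (J(P) = 2 + (P + P)*P = 2 + (2*P)*P = 2 + 2*P**2)
w(L, c) = -2*c
O(l) = l**3
86*O(-7) + K(w(3, J(-4))) = 86*(-7)**3 + (-2*(2 + 2*(-4)**2))**2 = 86*(-343) + (-2*(2 + 2*16))**2 = -29498 + (-2*(2 + 32))**2 = -29498 + (-2*34)**2 = -29498 + (-68)**2 = -29498 + 4624 = -24874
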